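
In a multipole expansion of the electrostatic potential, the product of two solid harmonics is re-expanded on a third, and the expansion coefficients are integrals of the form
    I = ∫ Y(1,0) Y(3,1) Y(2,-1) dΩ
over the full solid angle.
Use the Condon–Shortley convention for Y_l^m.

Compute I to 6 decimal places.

-0.233597

Rules hold: Σm=0, L=6 even, 2≤2≤4.
N = 3·7·5 = 105
Δ = 2!·0!·4!/7! = 1/105
Racah Σ t=1..1: t=1:−1/4 = -1/4
⇒ 3j(1 3 2; 0 0 0)² = 3/35, sgn -1
Racah Σ t=1..1: t=1:−1/6 = -1/6
⇒ 3j(1 3 2; 0 1 -1)² = 8/105, sgn +1
4πI² = N·(3j₀)²·(3jₘ)² = 24/35
I = -1·√(0.685714/4π) = -0.23359668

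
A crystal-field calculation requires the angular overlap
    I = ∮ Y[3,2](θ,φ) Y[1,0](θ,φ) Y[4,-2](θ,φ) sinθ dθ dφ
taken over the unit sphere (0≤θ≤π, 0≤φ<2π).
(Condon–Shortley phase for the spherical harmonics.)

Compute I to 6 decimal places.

Rules hold: Σm=0, L=8 even, 2≤4≤4.
N = 7·3·9 = 189
Δ = 0!·6!·2!/9! = 1/252
Racah Σ t=0..0: t=0:+1/36 = 1/36
⇒ 3j(3 1 4; 0 0 0)² = 4/63, sgn +1
Racah Σ t=0..0: t=0:+1/120 = 1/120
⇒ 3j(3 1 4; 2 0 -2)² = 1/21, sgn +1
4πI² = N·(3j₀)²·(3jₘ)² = 4/7
I = +1·√(0.571429/4π) = 0.21324362

0.213244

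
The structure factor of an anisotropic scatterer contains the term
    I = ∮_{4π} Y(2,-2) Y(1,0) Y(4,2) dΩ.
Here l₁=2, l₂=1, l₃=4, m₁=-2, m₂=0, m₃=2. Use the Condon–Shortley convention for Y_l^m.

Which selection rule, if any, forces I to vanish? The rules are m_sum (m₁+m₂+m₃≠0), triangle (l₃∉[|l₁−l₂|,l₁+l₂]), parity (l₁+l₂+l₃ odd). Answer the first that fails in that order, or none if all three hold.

m₁+m₂+m₃ = -2 + 0 + 2 = 0  ✓
triangle: |2−1|=1 ≤ l₃=4 ≤ 2+1=3  ✗
parity: l₁+l₂+l₃ = 7 is odd

triangle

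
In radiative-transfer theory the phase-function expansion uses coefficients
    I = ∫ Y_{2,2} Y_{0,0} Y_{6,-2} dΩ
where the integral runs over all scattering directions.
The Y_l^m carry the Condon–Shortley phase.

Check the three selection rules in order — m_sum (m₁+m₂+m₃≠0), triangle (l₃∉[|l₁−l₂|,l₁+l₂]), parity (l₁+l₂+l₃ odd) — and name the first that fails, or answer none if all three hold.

triangle

Σmᵢ = 0  ✓
l₃∈[|l₁−l₂|,l₁+l₂]=[2,2], have l₃=6  ✗
Σlᵢ = 8 ⇒ even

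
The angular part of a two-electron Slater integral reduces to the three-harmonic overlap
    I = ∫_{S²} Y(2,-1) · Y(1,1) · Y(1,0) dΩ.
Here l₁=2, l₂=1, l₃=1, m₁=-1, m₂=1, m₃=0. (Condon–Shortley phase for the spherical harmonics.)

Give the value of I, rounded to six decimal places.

Checks pass: Σm=0; 4 even; l₃=1∈[1,3].
(2·2+1)(2·1+1)(2·1+1) = 45
Δ: 2! 2! 0! / 5! → 1/30
sum: t=1:−1/1 = -1/1
3j²(2 1 1; 0 0 0) = Δ·Π!·Σ² = 2/15  (sign +1)
sum: t=2:+1/2 = 1/2
3j²(2 1 1; -1 1 0) = Δ·Π!·Σ² = 1/10  (sign -1)
combine: 4πI² = 45·2/15·1/10 = 3/5
take √, sign -1: I = -0.21850969

-0.218510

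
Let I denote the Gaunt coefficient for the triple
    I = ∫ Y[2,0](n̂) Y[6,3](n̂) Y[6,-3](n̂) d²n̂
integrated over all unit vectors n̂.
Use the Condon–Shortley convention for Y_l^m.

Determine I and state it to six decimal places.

m-sum 0 ✓  L=14 even ✓  4≤6≤8 ✓
Π(2lᵢ+1) = 5×13×13 = 845
triangle coeff Δ(2,6,6) = 1/90090
Σ_t [0,2]: t=0:+1/69120 t=1:−1/14400 t=2:+1/69120 = -7/172800
(3j)²=14/715 [(2 6 6; 0 0 0)], sign=-1
Σ_t [0,2]: t=0:+1/1451520 t=1:−1/80640 t=2:+1/120960 = -1/290304
(3j)²=5/2002 [(2 6 6; 0 3 -3)], sign=+1
⇒ 4πI² = 5/121
I = (-1)√(5/121/(4π)) = -0.05734392

-0.057344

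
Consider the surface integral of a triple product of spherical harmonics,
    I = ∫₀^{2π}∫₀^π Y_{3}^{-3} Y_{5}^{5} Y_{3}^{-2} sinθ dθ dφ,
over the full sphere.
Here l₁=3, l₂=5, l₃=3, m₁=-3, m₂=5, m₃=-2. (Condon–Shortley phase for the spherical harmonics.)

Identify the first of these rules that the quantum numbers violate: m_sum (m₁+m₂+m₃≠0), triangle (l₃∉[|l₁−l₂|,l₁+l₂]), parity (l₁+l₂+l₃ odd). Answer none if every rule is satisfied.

parity

Σmᵢ = 0  ✓
l₃∈[|l₁−l₂|,l₁+l₂]=[2,8], have l₃=3  ✓
Σlᵢ = 11 ⇒ odd  ✗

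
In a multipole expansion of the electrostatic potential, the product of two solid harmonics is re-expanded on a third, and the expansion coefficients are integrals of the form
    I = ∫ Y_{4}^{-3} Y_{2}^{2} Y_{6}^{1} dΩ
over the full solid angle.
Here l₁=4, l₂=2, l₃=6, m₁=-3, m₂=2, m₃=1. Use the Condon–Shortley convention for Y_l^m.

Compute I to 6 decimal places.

m-sum 0 ✓  L=12 even ✓  2≤6≤6 ✓
Π(2lᵢ+1) = 9×5×13 = 585
triangle coeff Δ(4,2,6) = 1/6435
Σ_t [0,0]: t=0:+1/2304 = 1/2304
(3j)²=5/143 [(4 2 6; 0 0 0)], sign=+1
Σ_t [0,0]: t=0:+1/120960 = 1/120960
(3j)²=1/1287 [(4 2 6; -3 2 1)], sign=-1
⇒ 4πI² = 25/1573
I = (-1)√(25/1573/(4π)) = -0.03556319

-0.035563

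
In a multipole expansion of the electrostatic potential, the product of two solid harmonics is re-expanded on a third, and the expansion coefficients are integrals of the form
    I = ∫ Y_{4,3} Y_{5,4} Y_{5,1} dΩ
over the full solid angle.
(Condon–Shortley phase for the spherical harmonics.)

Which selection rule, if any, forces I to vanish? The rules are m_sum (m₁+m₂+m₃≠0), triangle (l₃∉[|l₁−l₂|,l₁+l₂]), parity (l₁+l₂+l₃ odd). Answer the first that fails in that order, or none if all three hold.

m_sum

m₁+m₂+m₃ = 3 + 4 + 1 = 8  ✗
triangle: |4−5|=1 ≤ l₃=5 ≤ 4+5=9
parity: l₁+l₂+l₃ = 14 is even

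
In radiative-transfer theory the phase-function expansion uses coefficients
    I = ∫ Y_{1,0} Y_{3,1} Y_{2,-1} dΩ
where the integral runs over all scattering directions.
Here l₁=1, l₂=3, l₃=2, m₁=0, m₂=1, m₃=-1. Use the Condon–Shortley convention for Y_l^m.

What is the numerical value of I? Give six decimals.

m-sum 0 ✓  L=6 even ✓  2≤2≤4 ✓
Π(2lᵢ+1) = 3×7×5 = 105
triangle coeff Δ(1,3,2) = 1/105
Σ_t [1,1]: t=1:−1/4 = -1/4
(3j)²=3/35 [(1 3 2; 0 0 0)], sign=-1
Σ_t [1,1]: t=1:−1/6 = -1/6
(3j)²=8/105 [(1 3 2; 0 1 -1)], sign=+1
⇒ 4πI² = 24/35
I = (-1)√(24/35/(4π)) = -0.23359668

-0.233597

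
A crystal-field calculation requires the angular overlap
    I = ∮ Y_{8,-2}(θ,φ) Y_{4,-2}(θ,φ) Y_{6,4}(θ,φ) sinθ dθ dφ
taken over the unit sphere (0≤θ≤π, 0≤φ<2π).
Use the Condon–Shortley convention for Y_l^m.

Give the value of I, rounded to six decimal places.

Rules hold: Σm=0, L=18 even, 4≤6≤12.
N = 17·9·13 = 1989
Δ = 6!·10!·2!/19! = 1/23279256
Racah Σ t=2..4: t=2:+1/1658880 t=3:−1/518400 t=4:+1/1658880 = -1/1382400
⇒ 3j(8 4 6; 0 0 0)² = 504/46189, sgn -1
Racah Σ t=0..2: t=0:+1/5225472000 t=1:−1/43545600 t=2:+1/7741440 = 139/1306368000
⇒ 3j(8 4 6; -2 -2 4)² = 38642/2909907, sgn +1
4πI² = N·(3j₀)²·(3jₘ)² = 2782224/9653501
I = -1·√(0.288209/4π) = -0.15144282

-0.151443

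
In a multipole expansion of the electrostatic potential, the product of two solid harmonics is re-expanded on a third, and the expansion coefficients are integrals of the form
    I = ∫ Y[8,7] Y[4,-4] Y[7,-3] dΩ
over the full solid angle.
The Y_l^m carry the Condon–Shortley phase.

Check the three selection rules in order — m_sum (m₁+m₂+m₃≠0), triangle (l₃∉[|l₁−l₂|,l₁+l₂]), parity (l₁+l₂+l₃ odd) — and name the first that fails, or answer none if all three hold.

Σmᵢ = 0  ✓
l₃∈[|l₁−l₂|,l₁+l₂]=[4,12], have l₃=7  ✓
Σlᵢ = 19 ⇒ odd  ✗

parity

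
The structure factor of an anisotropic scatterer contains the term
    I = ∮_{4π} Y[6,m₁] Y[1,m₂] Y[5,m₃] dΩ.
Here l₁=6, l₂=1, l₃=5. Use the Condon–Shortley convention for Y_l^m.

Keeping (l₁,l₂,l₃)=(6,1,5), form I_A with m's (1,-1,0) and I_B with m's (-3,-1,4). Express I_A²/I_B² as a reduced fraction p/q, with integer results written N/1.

l's match ⇒ only the (l;m) 3-j factors differ between A and B.
A: triangle coeff Δ(6,1,5) = 1/858; Σ_t [0,0]: t=0:+1/28800 = 1/28800; (3j)²=7/286 [(6 1 5; 1 -1 0)], sign=-1
B: triangle coeff Δ(6,1,5) = 1/858; Σ_t [0,0]: t=0:+1/725760 = 1/725760; (3j)²=1/286 [(6 1 5; -3 -1 4)], sign=-1
I_A²/I_B² = (7/286)/(1/286) = 7/1

7/1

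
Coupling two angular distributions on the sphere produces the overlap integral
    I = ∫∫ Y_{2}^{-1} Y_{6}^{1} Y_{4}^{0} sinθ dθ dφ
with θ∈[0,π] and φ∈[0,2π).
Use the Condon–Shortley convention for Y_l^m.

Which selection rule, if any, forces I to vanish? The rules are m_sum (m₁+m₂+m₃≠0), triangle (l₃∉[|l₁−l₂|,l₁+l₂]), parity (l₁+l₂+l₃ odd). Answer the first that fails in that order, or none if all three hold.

m₁+m₂+m₃ = -1 + 1 + 0 = 0  ✓
triangle: |2−6|=4 ≤ l₃=4 ≤ 2+6=8  ✓
parity: l₁+l₂+l₃ = 12 is even  ✓

none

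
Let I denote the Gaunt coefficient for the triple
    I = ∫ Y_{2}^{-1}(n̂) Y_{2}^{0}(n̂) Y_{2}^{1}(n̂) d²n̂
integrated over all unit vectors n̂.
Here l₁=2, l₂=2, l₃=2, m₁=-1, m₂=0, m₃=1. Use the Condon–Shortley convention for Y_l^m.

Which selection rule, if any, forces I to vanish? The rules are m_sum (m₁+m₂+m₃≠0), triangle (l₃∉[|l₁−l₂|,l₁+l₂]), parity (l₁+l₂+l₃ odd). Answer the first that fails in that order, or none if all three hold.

m₁+m₂+m₃ = -1 + 0 + 1 = 0  ✓
triangle: |2−2|=0 ≤ l₃=2 ≤ 2+2=4  ✓
parity: l₁+l₂+l₃ = 6 is even  ✓

none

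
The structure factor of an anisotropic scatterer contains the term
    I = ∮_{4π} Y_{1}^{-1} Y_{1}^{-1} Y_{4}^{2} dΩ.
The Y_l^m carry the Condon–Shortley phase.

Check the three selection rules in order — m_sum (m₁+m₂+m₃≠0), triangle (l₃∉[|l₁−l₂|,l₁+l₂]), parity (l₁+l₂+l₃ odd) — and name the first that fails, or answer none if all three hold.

m₁+m₂+m₃ = -1 − 1 + 2 = 0  ✓
triangle: |1−1|=0 ≤ l₃=4 ≤ 1+1=2  ✗
parity: l₁+l₂+l₃ = 6 is even

triangle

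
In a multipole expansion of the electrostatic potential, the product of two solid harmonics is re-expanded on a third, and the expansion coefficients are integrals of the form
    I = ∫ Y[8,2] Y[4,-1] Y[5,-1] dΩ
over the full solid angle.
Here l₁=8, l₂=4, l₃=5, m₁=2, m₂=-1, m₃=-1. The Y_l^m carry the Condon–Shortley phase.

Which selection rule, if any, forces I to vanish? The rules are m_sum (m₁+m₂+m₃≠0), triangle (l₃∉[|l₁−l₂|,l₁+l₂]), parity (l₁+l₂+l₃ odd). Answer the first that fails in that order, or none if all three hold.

azimuthal sum: 2 − 1 − 1 = 0  ✓
4 ≤ 5 ≤ 12 (triangle on l)  ✓
L = 8 + 4 + 5 = 17 (odd)  ✗

parity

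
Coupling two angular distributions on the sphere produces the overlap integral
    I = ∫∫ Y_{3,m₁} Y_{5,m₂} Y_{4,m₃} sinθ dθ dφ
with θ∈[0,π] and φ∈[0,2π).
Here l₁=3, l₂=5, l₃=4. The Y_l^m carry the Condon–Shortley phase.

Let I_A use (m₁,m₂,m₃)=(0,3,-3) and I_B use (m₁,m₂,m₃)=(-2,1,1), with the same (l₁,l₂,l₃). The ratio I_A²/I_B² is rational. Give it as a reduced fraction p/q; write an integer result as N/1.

1764/3125

Shared (l₁,l₂,l₃)=(3,5,4): N and (l;000)² cancel in I_A²/I_B².
A: Δ = 4!·2!·6!/13! = 1/180180; Racah Σ t=2..3: t=2:+1/2880 t=3:−1/1440 = -1/2880; ⇒ 3j(3 5 4; 0 3 -3)² = 7/715, sgn +1
B: Δ = 4!·2!·6!/13! = 1/180180; Racah Σ t=3..4: t=3:−1/432 t=4:+1/1152 = -5/3456; ⇒ 3j(3 5 4; -2 1 1)² = 625/36036, sgn +1
I_A²/I_B² = (7/715)/(625/36036) = 1764/3125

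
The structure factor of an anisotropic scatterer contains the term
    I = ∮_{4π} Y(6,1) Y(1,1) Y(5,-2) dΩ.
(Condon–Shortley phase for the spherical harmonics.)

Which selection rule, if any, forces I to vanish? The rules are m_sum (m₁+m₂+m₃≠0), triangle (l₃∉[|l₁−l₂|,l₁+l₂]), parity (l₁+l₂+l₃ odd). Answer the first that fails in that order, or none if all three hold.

m₁+m₂+m₃ = 1 + 1 − 2 = 0  ✓
triangle: |6−1|=5 ≤ l₃=5 ≤ 6+1=7  ✓
parity: l₁+l₂+l₃ = 12 is even  ✓

none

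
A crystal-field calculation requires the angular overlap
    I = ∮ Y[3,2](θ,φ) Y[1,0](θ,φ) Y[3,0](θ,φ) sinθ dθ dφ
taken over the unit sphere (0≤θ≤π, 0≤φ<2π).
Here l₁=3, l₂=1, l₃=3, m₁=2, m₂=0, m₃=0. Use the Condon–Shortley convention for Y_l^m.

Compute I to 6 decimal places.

Σmᵢ = 2 ≠ 0, so the φ-integral vanishes; I = 0

0.000000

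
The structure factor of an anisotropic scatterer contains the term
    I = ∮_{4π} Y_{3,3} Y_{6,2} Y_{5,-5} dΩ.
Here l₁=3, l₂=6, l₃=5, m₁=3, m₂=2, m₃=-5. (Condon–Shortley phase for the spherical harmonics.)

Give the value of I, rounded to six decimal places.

Rules hold: Σm=0, L=14 even, 3≤5≤9.
N = 7·13·11 = 1001
Δ = 4!·2!·8!/15! = 1/675675
Racah Σ t=1..3: t=1:−1/8640 t=2:+1/2304 t=3:−1/8640 = 7/34560
⇒ 3j(3 6 5; 0 0 0)² = 7/429, sgn -1
Racah Σ t=0..0: t=0:+1/1935360 = 1/1935360
⇒ 3j(3 6 5; 3 2 -5)² = 1/1001, sgn +1
4πI² = N·(3j₀)²·(3jₘ)² = 7/429
I = -1·√(0.016317/4π) = -0.03603425

-0.036034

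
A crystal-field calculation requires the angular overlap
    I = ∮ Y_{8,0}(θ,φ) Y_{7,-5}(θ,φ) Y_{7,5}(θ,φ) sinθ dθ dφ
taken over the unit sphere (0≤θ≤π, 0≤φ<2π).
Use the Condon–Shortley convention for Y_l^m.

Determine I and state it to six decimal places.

-0.124949

Checks pass: Σm=0; 22 even; l₃=7∈[1,15].
(2·8+1)(2·7+1)(2·7+1) = 3825
Δ: 8! 8! 6! / 23! → 1/22086194130
sum: t=1:−1/18289152000 t=2:+1/248832000 t=3:−1/24883200 t=4:+1/11943936 t=5:−1/24883200 t=6:+1/248832000 t=7:−1/18289152000 = 11/975421440
3j²(8 7 7; 0 0 0) = Δ·Π!·Σ² = 1750/289731  (sign -1)
sum: t=0:+1/78033715200 t=1:−1/3048192000 t=2:+1/1492992000 = 83/234101145600
3j²(8 7 7; 0 -5 5) = Δ·Π!·Σ² = 34445/4056234  (sign +1)
combine: 4πI² = 3825·1750/289731·34445/4056234 = 107640625/548653937
take √, sign -1: I = -0.12494933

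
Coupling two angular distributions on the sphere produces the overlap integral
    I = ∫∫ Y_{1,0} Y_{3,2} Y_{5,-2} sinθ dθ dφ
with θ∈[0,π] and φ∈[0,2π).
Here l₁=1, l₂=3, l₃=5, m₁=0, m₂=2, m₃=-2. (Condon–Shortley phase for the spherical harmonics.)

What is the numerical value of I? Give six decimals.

l₃=5 ∉ [2,4] — triangle fails ⇒ I = 0

0.000000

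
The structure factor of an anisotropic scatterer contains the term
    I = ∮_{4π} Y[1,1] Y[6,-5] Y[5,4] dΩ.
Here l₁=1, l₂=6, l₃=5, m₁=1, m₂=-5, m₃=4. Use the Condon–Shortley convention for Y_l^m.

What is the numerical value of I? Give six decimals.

-0.303018

Rules hold: Σm=0, L=12 even, 5≤5≤7.
N = 3·13·11 = 429
Δ = 2!·0!·10!/13! = 1/858
Racah Σ t=1..1: t=1:−1/14400 = -1/14400
⇒ 3j(1 6 5; 0 0 0)² = 6/143, sgn +1
Racah Σ t=0..0: t=0:+1/725760 = 1/725760
⇒ 3j(1 6 5; 1 -5 4)² = 5/78, sgn -1
4πI² = N·(3j₀)²·(3jₘ)² = 15/13
I = -1·√(1.15385/4π) = -0.30301841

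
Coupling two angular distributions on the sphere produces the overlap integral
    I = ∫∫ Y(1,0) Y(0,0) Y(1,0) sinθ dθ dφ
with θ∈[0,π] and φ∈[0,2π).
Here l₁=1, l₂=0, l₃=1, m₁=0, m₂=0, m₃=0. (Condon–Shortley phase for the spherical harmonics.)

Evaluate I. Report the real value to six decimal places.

0.282095

Rules hold: Σm=0, L=2 even, 1≤1≤1.
N = 3·1·3 = 9
Δ = 0!·2!·0!/3! = 1/3
Racah Σ t=0..0: t=0:+1/1 = 1/1
⇒ 3j(1 0 1; 0 0 0)² = 1/3, sgn -1
(m-triple is (0,0,0) — same symbol as above.)
4πI² = N·(3j₀)²·(3jₘ)² = 1/1
I = +1·√(1/4π) = 0.28209479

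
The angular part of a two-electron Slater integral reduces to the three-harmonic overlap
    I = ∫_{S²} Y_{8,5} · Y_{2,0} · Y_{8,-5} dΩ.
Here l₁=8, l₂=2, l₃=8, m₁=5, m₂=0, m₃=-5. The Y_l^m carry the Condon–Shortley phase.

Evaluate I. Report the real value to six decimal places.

0.006640

m-sum 0 ✓  L=18 even ✓  6≤8≤10 ✓
Π(2lᵢ+1) = 17×5×17 = 1445
triangle coeff Δ(8,2,8) = 1/348840
Σ_t [0,2]: t=0:+1/116121600 t=1:−1/25401600 t=2:+1/116121600 = -1/45158400
(3j)²=24/1615 [(8 2 8; 0 0 0)], sign=-1
Σ_t [0,2]: t=0:+1/958003200 t=1:−1/958003200 t=2:+1/24908083200 = 1/24908083200
(3j)²=1/38760 [(8 2 8; 5 0 -5)], sign=-1
⇒ 4πI² = 1/1805
I = (+1)√(1/1805/(4π)) = 0.00663982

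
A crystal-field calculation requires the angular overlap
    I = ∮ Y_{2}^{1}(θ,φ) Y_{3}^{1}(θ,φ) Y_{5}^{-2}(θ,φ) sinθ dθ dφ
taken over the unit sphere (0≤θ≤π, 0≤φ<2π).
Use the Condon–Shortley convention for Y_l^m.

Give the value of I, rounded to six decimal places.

0.245532

Checks pass: Σm=0; 10 even; l₃=5∈[1,5].
(2·2+1)(2·3+1)(2·5+1) = 385
Δ: 0! 4! 6! / 11! → 1/2310
sum: t=0:+1/144 = 1/144
3j²(2 3 5; 0 0 0) = Δ·Π!·Σ² = 10/231  (sign -1)
sum: t=0:+1/288 = 1/288
3j²(2 3 5; 1 1 -2) = Δ·Π!·Σ² = 1/22  (sign -1)
combine: 4πI² = 385·10/231·1/22 = 25/33
take √, sign +1: I = 0.24553200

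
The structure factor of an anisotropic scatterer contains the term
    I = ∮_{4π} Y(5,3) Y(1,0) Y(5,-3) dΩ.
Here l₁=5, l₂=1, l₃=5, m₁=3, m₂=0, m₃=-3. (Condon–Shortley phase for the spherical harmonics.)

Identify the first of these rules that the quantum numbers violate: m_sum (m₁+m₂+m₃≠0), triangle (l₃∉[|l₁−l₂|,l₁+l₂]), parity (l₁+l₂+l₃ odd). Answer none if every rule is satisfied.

parity

m₁+m₂+m₃ = 3 + 0 − 3 = 0  ✓
triangle: |5−1|=4 ≤ l₃=5 ≤ 5+1=6  ✓
parity: l₁+l₂+l₃ = 11 is odd  ✗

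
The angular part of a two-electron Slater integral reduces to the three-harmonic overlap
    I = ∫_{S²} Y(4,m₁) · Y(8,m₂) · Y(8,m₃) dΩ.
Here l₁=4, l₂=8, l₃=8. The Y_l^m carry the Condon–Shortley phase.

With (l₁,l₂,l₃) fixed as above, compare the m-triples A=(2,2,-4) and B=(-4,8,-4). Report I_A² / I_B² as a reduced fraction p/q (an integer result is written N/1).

11/104

l's match ⇒ only the (l;m) 3-j factors differ between A and B.
A: triangle coeff Δ(4,8,8) = 1/185175900; Σ_t [0,2]: t=0:+1/696729600 t=1:−1/78382080 t=2:+1/92897280 = -1/1791590400; (3j)²=11/151164 [(4 8 8; 2 2 -4)], sign=-1
B: triangle coeff Δ(4,8,8) = 1/185175900; Σ_t [4,4]: t=4:+1/275904921600 = 1/275904921600; (3j)²=2/2907 [(4 8 8; -4 8 -4)], sign=+1
I_A²/I_B² = (11/151164)/(2/2907) = 11/104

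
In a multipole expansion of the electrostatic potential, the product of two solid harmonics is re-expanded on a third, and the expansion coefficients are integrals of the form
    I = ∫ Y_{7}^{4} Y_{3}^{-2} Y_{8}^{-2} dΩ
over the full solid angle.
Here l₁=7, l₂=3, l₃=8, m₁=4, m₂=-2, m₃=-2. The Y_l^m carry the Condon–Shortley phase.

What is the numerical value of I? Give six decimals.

Checks pass: Σm=0; 18 even; l₃=8∈[4,10].
(2·7+1)(2·3+1)(2·8+1) = 1785
Δ: 2! 12! 4! / 19! → 1/5290740
sum: t=0:+1/7257600 t=1:−1/2073600 t=2:+1/7257600 = -1/4838400
3j²(7 3 8; 0 0 0) = Δ·Π!·Σ² = 252/20995  (sign -1)
sum: t=0:+1/26127360 t=1:−1/174182400 = 17/522547200
3j²(7 3 8; 4 -2 -2) = Δ·Π!·Σ² = 935/62244  (sign +1)
combine: 4πI² = 1785·252/20995·935/62244 = 19635/61009
take √, sign -1: I = -0.16003448

-0.160034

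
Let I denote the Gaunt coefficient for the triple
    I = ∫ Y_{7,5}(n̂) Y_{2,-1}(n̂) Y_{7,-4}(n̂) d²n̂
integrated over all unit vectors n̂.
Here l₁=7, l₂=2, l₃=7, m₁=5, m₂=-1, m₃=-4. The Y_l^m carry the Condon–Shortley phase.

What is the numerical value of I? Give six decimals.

Checks pass: Σm=0; 16 even; l₃=7∈[5,9].
(2·7+1)(2·2+1)(2·7+1) = 1125
Δ: 2! 12! 2! / 17! → 1/185640
sum: t=0:+1/2419200 t=1:−1/518400 t=2:+1/2419200 = -1/907200
3j²(7 2 7; 0 0 0) = Δ·Π!·Σ² = 56/3315  (sign +1)
sum: t=0:+1/14515200 t=1:−1/79833600 = 1/17740800
3j²(7 2 7; 5 -1 -4) = Δ·Π!·Σ² = 729/30940  (sign -1)
combine: 4πI² = 1125·56/3315·729/30940 = 21870/48841
take √, sign -1: I = -0.18876748

-0.188767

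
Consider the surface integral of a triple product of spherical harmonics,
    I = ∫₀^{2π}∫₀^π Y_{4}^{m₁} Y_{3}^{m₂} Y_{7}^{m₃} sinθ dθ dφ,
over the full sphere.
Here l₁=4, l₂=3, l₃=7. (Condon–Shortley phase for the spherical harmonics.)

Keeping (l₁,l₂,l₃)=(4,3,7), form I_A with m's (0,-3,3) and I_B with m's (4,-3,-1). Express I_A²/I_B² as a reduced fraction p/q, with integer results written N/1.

210/1

l's match ⇒ only the (l;m) 3-j factors differ between A and B.
A: triangle coeff Δ(4,3,7) = 1/45045; Σ_t [0,0]: t=0:+1/414720 = 1/414720; (3j)²=2/429 [(4 3 7; 0 -3 3)], sign=+1
B: triangle coeff Δ(4,3,7) = 1/45045; Σ_t [0,0]: t=0:+1/29030400 = 1/29030400; (3j)²=1/45045 [(4 3 7; 4 -3 -1)], sign=+1
I_A²/I_B² = (2/429)/(1/45045) = 210/1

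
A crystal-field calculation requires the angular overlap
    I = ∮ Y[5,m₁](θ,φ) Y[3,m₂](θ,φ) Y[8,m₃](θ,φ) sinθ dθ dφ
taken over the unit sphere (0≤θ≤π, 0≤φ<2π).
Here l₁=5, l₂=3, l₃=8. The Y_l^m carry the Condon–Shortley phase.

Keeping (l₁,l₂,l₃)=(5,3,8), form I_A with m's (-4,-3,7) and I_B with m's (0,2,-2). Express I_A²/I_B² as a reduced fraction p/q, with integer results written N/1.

715/216

Same 5,3,8: normalisation and zero-m 3j drop out of the ratio.
A: Δ: 0! 10! 6! / 17! → 1/136136; sum: t=0:+1/261273600 = 1/261273600; 3j²(5 3 8; -4 -3 7) = Δ·Π!·Σ² = 5/136  (sign -1)
B: Δ: 0! 10! 6! / 17! → 1/136136; sum: t=0:+1/1728000 = 1/1728000; 3j²(5 3 8; 0 2 -2) = Δ·Π!·Σ² = 27/2431  (sign +1)
I_A²/I_B² = (5/136)/(27/2431) = 715/216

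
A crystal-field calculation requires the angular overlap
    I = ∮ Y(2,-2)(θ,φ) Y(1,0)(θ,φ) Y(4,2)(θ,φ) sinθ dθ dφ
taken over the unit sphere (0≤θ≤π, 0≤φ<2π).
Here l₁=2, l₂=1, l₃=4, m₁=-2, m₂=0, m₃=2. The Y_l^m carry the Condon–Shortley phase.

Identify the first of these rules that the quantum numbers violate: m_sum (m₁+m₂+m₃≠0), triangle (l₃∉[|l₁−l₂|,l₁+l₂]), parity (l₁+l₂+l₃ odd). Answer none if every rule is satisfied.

m₁+m₂+m₃ = -2 + 0 + 2 = 0  ✓
triangle: |2−1|=1 ≤ l₃=4 ≤ 2+1=3  ✗
parity: l₁+l₂+l₃ = 7 is odd

triangle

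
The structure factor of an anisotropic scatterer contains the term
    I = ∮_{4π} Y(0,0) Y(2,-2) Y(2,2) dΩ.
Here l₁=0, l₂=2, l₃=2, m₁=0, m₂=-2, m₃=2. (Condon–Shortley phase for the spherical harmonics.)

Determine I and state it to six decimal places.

0.282095

Rules hold: Σm=0, L=4 even, 2≤2≤2.
N = 1·5·5 = 25
Δ = 0!·0!·4!/5! = 1/5
Racah Σ t=0..0: t=0:+1/4 = 1/4
⇒ 3j(0 2 2; 0 0 0)² = 1/5, sgn +1
Racah Σ t=0..0: t=0:+1/24 = 1/24
⇒ 3j(0 2 2; 0 -2 2)² = 1/5, sgn +1
4πI² = N·(3j₀)²·(3jₘ)² = 1/1
I = +1·√(1/4π) = 0.28209479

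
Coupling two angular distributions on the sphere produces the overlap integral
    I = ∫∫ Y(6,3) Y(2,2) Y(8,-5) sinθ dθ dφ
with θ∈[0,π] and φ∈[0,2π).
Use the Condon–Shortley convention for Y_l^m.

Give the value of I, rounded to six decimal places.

-0.226917

Checks pass: Σm=0; 16 even; l₃=8∈[4,8].
(2·6+1)(2·2+1)(2·8+1) = 1105
Δ: 0! 12! 4! / 17! → 1/30940
sum: t=0:+1/2073600 = 1/2073600
3j²(6 2 8; 0 0 0) = Δ·Π!·Σ² = 28/1105  (sign +1)
sum: t=0:+1/52254720 = 1/52254720
3j²(6 2 8; 3 2 -5) = Δ·Π!·Σ² = 11/476  (sign -1)
combine: 4πI² = 1105·28/1105·11/476 = 11/17
take √, sign -1: I = -0.22691696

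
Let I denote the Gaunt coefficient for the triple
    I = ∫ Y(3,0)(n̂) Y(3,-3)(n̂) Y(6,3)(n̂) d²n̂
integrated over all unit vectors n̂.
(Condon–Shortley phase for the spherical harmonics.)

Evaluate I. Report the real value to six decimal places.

Rules hold: Σm=0, L=12 even, 0≤6≤6.
N = 7·7·13 = 637
Δ = 0!·6!·6!/13! = 1/12012
Racah Σ t=0..0: t=0:+1/1296 = 1/1296
⇒ 3j(3 3 6; 0 0 0)² = 100/3003, sgn +1
Racah Σ t=0..0: t=0:+1/25920 = 1/25920
⇒ 3j(3 3 6; 0 -3 3)² = 1/143, sgn -1
4πI² = N·(3j₀)²·(3jₘ)² = 700/4719
I = -1·√(0.148337/4π) = -0.10864734

-0.108647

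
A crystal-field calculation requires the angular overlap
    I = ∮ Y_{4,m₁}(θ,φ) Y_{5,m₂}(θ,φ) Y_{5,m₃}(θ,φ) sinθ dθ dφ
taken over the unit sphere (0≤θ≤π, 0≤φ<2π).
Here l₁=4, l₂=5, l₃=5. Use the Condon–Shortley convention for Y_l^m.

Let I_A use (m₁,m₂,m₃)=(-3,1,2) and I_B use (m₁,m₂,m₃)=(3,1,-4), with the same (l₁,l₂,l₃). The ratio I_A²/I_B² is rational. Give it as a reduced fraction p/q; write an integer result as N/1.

l's match ⇒ only the (l;m) 3-j factors differ between A and B.
A: triangle coeff Δ(4,5,5) = 1/3153150; Σ_t [3,4]: t=3:−1/5184 t=4:+1/6912 = -1/20736; (3j)²=5/2574 [(4 5 5; -3 1 2)], sign=+1
B: triangle coeff Δ(4,5,5) = 1/3153150; Σ_t [0,1]: t=0:+1/103680 t=1:−1/17280 = -1/20736; (3j)²=10/429 [(4 5 5; 3 1 -4)], sign=+1
I_A²/I_B² = (5/2574)/(10/429) = 1/12

1/12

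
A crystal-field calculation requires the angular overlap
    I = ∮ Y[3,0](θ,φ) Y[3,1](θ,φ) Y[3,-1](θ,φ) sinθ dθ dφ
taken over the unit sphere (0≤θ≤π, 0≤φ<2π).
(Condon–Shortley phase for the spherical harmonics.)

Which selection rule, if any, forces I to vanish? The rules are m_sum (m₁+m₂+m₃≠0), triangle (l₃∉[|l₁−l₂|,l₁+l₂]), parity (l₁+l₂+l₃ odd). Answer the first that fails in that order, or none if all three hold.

Σmᵢ = 0  ✓
l₃∈[|l₁−l₂|,l₁+l₂]=[0,6], have l₃=3  ✓
Σlᵢ = 9 ⇒ odd  ✗

parity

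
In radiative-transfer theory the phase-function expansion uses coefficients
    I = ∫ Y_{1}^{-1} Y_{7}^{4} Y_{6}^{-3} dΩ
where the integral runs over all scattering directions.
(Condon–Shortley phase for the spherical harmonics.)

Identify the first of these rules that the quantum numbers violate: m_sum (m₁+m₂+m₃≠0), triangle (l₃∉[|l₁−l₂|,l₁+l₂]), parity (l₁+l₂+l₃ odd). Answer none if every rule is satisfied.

none

Σmᵢ = 0  ✓
l₃∈[|l₁−l₂|,l₁+l₂]=[6,8], have l₃=6  ✓
Σlᵢ = 14 ⇒ even  ✓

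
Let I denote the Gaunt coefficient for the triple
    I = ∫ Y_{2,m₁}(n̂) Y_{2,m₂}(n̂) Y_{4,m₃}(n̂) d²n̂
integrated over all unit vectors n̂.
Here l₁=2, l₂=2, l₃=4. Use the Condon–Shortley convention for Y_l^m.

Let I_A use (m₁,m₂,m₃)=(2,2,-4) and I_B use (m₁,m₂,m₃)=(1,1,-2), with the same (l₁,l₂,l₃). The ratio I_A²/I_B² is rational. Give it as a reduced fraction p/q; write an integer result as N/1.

l's match ⇒ only the (l;m) 3-j factors differ between A and B.
A: triangle coeff Δ(2,2,4) = 1/630; Σ_t [0,0]: t=0:+1/576 = 1/576; (3j)²=1/9 [(2 2 4; 2 2 -4)], sign=+1
B: triangle coeff Δ(2,2,4) = 1/630; Σ_t [0,0]: t=0:+1/36 = 1/36; (3j)²=4/63 [(2 2 4; 1 1 -2)], sign=+1
I_A²/I_B² = (1/9)/(4/63) = 7/4

7/4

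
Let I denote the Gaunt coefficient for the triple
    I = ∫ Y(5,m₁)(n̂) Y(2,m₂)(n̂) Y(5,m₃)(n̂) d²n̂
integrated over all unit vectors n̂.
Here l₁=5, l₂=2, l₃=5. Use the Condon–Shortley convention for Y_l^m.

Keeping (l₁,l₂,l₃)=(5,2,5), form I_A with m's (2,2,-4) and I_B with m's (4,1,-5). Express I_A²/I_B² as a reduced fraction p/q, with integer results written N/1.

8/15

Same 5,2,5: normalisation and zero-m 3j drop out of the ratio.
A: Δ: 2! 8! 2! / 13! → 1/38610; sum: t=2:+1/20160 = 1/20160; 3j²(5 2 5; 2 2 -4) = Δ·Π!·Σ² = 12/715  (sign -1)
B: Δ: 2! 8! 2! / 13! → 1/38610; sum: t=1:−1/80640 = -1/80640; 3j²(5 2 5; 4 1 -5) = Δ·Π!·Σ² = 9/286  (sign -1)
I_A²/I_B² = (12/715)/(9/286) = 8/15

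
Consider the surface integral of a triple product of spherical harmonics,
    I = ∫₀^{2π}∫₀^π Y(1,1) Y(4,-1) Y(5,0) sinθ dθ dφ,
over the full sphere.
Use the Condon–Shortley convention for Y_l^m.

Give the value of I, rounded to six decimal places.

0.155288

Checks pass: Σm=0; 10 even; l₃=5∈[3,5].
(2·1+1)(2·4+1)(2·5+1) = 297
Δ: 0! 2! 8! / 11! → 1/495
sum: t=0:+1/576 = 1/576
3j²(1 4 5; 0 0 0) = Δ·Π!·Σ² = 5/99  (sign -1)
sum: t=0:+1/1440 = 1/1440
3j²(1 4 5; 1 -1 0) = Δ·Π!·Σ² = 2/99  (sign -1)
combine: 4πI² = 297·5/99·2/99 = 10/33
take √, sign +1: I = 0.15528807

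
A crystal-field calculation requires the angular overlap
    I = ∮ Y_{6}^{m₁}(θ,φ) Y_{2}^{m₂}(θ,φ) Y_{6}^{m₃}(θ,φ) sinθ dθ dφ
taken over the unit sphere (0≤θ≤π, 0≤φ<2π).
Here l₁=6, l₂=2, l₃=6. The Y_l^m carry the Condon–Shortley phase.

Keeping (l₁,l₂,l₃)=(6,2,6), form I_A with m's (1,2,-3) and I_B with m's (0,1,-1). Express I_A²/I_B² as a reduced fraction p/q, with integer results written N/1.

240/7

l's match ⇒ only the (l;m) 3-j factors differ between A and B.
A: triangle coeff Δ(6,2,6) = 1/90090; Σ_t [2,2]: t=2:+1/120960 = 1/120960; (3j)²=24/1001 [(6 2 6; 1 2 -3)], sign=-1
B: triangle coeff Δ(6,2,6) = 1/90090; Σ_t [1,2]: t=1:−1/28800 t=2:+1/34560 = -1/172800; (3j)²=1/1430 [(6 2 6; 0 1 -1)], sign=+1
I_A²/I_B² = (24/1001)/(1/1430) = 240/7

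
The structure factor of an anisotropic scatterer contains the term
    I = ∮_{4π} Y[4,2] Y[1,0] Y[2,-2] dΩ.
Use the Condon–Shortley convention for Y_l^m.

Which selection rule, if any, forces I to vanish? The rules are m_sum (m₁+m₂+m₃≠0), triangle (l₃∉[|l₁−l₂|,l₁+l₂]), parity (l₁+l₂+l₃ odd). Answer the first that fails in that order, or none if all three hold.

m₁+m₂+m₃ = 2 + 0 − 2 = 0  ✓
triangle: |4−1|=3 ≤ l₃=2 ≤ 4+1=5  ✗
parity: l₁+l₂+l₃ = 7 is odd

triangle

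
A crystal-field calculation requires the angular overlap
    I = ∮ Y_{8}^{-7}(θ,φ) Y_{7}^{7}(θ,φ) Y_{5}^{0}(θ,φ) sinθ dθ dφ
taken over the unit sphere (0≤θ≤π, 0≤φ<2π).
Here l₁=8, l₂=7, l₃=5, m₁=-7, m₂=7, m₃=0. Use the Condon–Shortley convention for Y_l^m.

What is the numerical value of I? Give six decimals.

Rules hold: Σm=0, L=20 even, 1≤5≤15.
N = 17·15·11 = 2805
Δ = 10!·6!·4!/21! = 1/814773960
Racah Σ t=3..7: t=3:−1/87091200 t=4:+1/4976640 t=5:−1/2073600 t=6:+1/4976640 t=7:−1/87091200 = -1/9676800
⇒ 3j(8 7 5; 0 0 0)² = 360/46189, sgn +1
Racah Σ t=10..10: t=10:+1/10450944000 = 1/10450944000
⇒ 3j(8 7 5; -7 7 0)² = 143/7752, sgn -1
4πI² = N·(3j₀)²·(3jₘ)² = 2475/6137
I = -1·√(0.403292/4π) = -0.17914497

-0.179145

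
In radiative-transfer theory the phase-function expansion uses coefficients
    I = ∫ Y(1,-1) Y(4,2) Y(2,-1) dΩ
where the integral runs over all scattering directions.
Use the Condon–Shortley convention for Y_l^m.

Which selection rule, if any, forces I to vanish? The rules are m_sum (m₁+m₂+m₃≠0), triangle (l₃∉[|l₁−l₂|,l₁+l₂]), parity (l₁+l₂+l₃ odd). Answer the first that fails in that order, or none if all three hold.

azimuthal sum: -1 + 2 − 1 = 0  ✓
3 ≤ 2 ≤ 5 (triangle on l)  ✗
L = 1 + 4 + 2 = 7 (odd)

triangle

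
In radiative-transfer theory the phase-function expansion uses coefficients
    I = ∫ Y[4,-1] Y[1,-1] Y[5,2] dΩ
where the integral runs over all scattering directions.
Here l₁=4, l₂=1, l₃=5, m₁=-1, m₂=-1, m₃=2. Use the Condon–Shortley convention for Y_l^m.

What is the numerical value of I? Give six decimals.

0.225034

m-sum 0 ✓  L=10 even ✓  3≤5≤5 ✓
Π(2lᵢ+1) = 9×3×11 = 297
triangle coeff Δ(4,1,5) = 1/495
Σ_t [0,0]: t=0:+1/576 = 1/576
(3j)²=5/99 [(4 1 5; 0 0 0)], sign=-1
Σ_t [0,0]: t=0:+1/1440 = 1/1440
(3j)²=7/165 [(4 1 5; -1 -1 2)], sign=-1
⇒ 4πI² = 7/11
I = (+1)√(7/11/(4π)) = 0.22503380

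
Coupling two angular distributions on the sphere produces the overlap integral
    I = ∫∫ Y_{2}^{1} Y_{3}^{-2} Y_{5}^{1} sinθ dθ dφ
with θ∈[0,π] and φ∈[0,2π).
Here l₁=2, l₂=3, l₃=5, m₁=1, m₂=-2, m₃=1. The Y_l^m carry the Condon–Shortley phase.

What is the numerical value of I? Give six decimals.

m-sum 0 ✓  L=10 even ✓  1≤5≤5 ✓
Π(2lᵢ+1) = 5×7×11 = 385
triangle coeff Δ(2,3,5) = 1/2310
Σ_t [0,0]: t=0:+1/144 = 1/144
(3j)²=10/231 [(2 3 5; 0 0 0)], sign=-1
Σ_t [0,0]: t=0:+1/720 = 1/720
(3j)²=4/385 [(2 3 5; 1 -2 1)], sign=+1
⇒ 4πI² = 40/231
I = (-1)√(40/231/(4π)) = -0.11738675

-0.117387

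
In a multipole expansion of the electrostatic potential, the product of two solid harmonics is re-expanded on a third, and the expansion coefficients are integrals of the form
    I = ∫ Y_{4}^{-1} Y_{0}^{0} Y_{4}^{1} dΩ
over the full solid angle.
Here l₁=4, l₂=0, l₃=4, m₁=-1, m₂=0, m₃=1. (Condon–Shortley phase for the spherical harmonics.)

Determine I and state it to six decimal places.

Checks pass: Σm=0; 8 even; l₃=4∈[4,4].
(2·4+1)(2·0+1)(2·4+1) = 81
Δ: 0! 8! 0! / 9! → 1/9
sum: t=0:+1/576 = 1/576
3j²(4 0 4; 0 0 0) = Δ·Π!·Σ² = 1/9  (sign +1)
sum: t=0:+1/720 = 1/720
3j²(4 0 4; -1 0 1) = Δ·Π!·Σ² = 1/9  (sign -1)
combine: 4πI² = 81·1/9·1/9 = 1/1
take √, sign -1: I = -0.28209479

-0.282095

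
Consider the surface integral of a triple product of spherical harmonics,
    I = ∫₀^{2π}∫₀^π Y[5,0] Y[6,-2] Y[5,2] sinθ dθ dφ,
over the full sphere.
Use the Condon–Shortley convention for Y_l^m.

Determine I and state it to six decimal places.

m-sum 0 ✓  L=16 even ✓  1≤5≤11 ✓
Π(2lᵢ+1) = 11×13×11 = 1573
triangle coeff Δ(5,6,5) = 1/28588560
Σ_t [1,5]: t=1:−1/345600 t=2:+1/13824 t=3:−1/5184 t=4:+1/13824 t=5:−1/345600 = -7/129600
(3j)²=80/7293 [(5 6 5; 0 0 0)], sign=+1
Σ_t [1,4]: t=1:−1/103680 t=2:+1/13824 t=3:−1/17280 t=4:+1/207360 = 1/103680
(3j)²=10/7293 [(5 6 5; 0 -2 2)], sign=-1
⇒ 4πI² = 800/33813
I = (-1)√(800/33813/(4π)) = -0.04339086

-0.043391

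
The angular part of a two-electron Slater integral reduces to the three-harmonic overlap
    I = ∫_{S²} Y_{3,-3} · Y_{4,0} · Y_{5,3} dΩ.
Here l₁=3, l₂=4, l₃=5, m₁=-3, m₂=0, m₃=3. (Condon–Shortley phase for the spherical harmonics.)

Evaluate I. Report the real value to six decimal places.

Rules hold: Σm=0, L=12 even, 1≤5≤7.
N = 7·9·11 = 693
Δ = 2!·4!·6!/13! = 1/180180
Racah Σ t=0..2: t=0:+1/576 t=1:−1/144 t=2:+1/576 = -1/288
⇒ 3j(3 4 5; 0 0 0)² = 20/1001, sgn +1
Racah Σ t=2..2: t=2:+1/2304 = 1/2304
⇒ 3j(3 4 5; -3 0 3)² = 5/143, sgn +1
4πI² = N·(3j₀)²·(3jₘ)² = 900/1859
I = +1·√(0.484131/4π) = 0.19628026

0.196280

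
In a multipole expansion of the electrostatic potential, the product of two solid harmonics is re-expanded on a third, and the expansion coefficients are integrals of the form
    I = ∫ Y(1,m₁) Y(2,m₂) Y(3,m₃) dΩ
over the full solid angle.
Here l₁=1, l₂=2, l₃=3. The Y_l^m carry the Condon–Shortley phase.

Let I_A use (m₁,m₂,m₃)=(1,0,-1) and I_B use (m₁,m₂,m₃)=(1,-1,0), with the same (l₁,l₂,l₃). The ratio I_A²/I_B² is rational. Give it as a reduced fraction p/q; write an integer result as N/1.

2/1

l's match ⇒ only the (l;m) 3-j factors differ between A and B.
A: triangle coeff Δ(1,2,3) = 1/105; Σ_t [0,0]: t=0:+1/8 = 1/8; (3j)²=2/35 [(1 2 3; 1 0 -1)], sign=+1
B: triangle coeff Δ(1,2,3) = 1/105; Σ_t [0,0]: t=0:+1/12 = 1/12; (3j)²=1/35 [(1 2 3; 1 -1 0)], sign=-1
I_A²/I_B² = (2/35)/(1/35) = 2/1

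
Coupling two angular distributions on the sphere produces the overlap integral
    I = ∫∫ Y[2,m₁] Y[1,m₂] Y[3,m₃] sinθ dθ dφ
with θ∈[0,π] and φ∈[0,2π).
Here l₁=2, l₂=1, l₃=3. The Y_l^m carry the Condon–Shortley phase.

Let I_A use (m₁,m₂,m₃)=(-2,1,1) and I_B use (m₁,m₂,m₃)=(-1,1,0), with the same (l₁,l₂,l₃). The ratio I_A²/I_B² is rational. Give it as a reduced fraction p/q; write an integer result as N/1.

Same 2,1,3: normalisation and zero-m 3j drop out of the ratio.
A: Δ: 0! 4! 2! / 7! → 1/105; sum: t=0:+1/48 = 1/48; 3j²(2 1 3; -2 1 1) = Δ·Π!·Σ² = 1/105  (sign +1)
B: Δ: 0! 4! 2! / 7! → 1/105; sum: t=0:+1/12 = 1/12; 3j²(2 1 3; -1 1 0) = Δ·Π!·Σ² = 1/35  (sign -1)
I_A²/I_B² = (1/105)/(1/35) = 1/3

1/3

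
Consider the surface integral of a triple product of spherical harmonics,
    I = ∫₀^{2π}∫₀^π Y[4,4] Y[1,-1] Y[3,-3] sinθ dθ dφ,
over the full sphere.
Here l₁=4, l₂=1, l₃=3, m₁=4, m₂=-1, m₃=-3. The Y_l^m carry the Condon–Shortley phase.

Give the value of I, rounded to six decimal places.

0.325735

Rules hold: Σm=0, L=8 even, 3≤3≤5.
N = 9·3·7 = 189
Δ = 2!·6!·0!/9! = 1/252
Racah Σ t=1..1: t=1:−1/36 = -1/36
⇒ 3j(4 1 3; 0 0 0)² = 4/63, sgn +1
Racah Σ t=0..0: t=0:+1/1440 = 1/1440
⇒ 3j(4 1 3; 4 -1 -3)² = 1/9, sgn +1
4πI² = N·(3j₀)²·(3jₘ)² = 4/3
I = +1·√(1.33333/4π) = 0.32573501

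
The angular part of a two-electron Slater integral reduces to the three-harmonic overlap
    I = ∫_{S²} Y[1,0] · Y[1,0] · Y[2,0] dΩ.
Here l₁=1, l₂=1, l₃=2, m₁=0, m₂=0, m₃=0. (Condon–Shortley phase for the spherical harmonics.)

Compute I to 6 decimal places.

0.252313

m-sum 0 ✓  L=4 even ✓  0≤2≤2 ✓
Π(2lᵢ+1) = 3×3×5 = 45
triangle coeff Δ(1,1,2) = 1/30
Σ_t [0,0]: t=0:+1/1 = 1/1
(3j)²=2/15 [(1 1 2; 0 0 0)], sign=+1
(m-triple is (0,0,0) — same symbol as above.)
⇒ 4πI² = 4/5
I = (+1)√(4/5/(4π)) = 0.25231325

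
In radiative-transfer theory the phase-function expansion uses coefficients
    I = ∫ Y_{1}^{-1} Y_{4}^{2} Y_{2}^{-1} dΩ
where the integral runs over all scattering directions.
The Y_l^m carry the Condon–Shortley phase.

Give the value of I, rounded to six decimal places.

0.000000

|1−4|≤2≤1+4 violated ⇒ I = 0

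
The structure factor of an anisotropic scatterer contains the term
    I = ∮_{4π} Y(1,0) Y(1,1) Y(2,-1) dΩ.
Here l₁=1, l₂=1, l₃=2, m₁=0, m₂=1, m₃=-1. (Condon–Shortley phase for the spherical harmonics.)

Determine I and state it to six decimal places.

Rules hold: Σm=0, L=4 even, 0≤2≤2.
N = 3·3·5 = 45
Δ = 0!·2!·2!/5! = 1/30
Racah Σ t=0..0: t=0:+1/1 = 1/1
⇒ 3j(1 1 2; 0 0 0)² = 2/15, sgn +1
Racah Σ t=0..0: t=0:+1/2 = 1/2
⇒ 3j(1 1 2; 0 1 -1)² = 1/10, sgn -1
4πI² = N·(3j₀)²·(3jₘ)² = 3/5
I = -1·√(0.6/4π) = -0.21850969

-0.218510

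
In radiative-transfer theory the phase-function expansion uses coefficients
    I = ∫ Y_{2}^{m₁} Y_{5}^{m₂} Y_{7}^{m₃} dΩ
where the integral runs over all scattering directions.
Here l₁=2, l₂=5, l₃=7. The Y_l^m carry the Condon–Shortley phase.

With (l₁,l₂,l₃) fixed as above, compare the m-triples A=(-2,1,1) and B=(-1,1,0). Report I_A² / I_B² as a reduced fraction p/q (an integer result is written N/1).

Shared (l₁,l₂,l₃)=(2,5,7): N and (l;000)² cancel in I_A²/I_B².
A: Δ = 0!·4!·10!/15! = 1/15015; Racah Σ t=0..0: t=0:+1/414720 = 1/414720; ⇒ 3j(2 5 7; -2 1 1)² = 2/429, sgn +1
B: Δ = 0!·4!·10!/15! = 1/15015; Racah Σ t=0..0: t=0:+1/103680 = 1/103680; ⇒ 3j(2 5 7; -1 1 0)² = 7/429, sgn -1
I_A²/I_B² = (2/429)/(7/429) = 2/7

2/7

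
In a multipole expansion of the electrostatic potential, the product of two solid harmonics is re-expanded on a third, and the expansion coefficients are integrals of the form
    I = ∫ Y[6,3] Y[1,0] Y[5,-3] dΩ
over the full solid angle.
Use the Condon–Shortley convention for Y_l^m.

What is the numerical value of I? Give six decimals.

Rules hold: Σm=0, L=12 even, 5≤5≤7.
N = 13·3·11 = 429
Δ = 2!·10!·0!/13! = 1/858
Racah Σ t=1..1: t=1:−1/14400 = -1/14400
⇒ 3j(6 1 5; 0 0 0)² = 6/143, sgn +1
Racah Σ t=1..1: t=1:−1/80640 = -1/80640
⇒ 3j(6 1 5; 3 0 -3)² = 9/286, sgn -1
4πI² = N·(3j₀)²·(3jₘ)² = 81/143
I = -1·√(0.566434/4π) = -0.21230956

-0.212310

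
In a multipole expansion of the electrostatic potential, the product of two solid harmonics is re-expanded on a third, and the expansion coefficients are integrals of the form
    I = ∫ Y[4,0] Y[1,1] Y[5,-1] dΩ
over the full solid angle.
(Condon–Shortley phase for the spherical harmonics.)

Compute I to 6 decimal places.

Checks pass: Σm=0; 10 even; l₃=5∈[3,5].
(2·4+1)(2·1+1)(2·5+1) = 297
Δ: 0! 8! 2! / 11! → 1/495
sum: t=0:+1/576 = 1/576
3j²(4 1 5; 0 0 0) = Δ·Π!·Σ² = 5/99  (sign -1)
sum: t=0:+1/1152 = 1/1152
3j²(4 1 5; 0 1 -1) = Δ·Π!·Σ² = 1/33  (sign +1)
combine: 4πI² = 297·5/99·1/33 = 5/11
take √, sign -1: I = -0.19018827

-0.190188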